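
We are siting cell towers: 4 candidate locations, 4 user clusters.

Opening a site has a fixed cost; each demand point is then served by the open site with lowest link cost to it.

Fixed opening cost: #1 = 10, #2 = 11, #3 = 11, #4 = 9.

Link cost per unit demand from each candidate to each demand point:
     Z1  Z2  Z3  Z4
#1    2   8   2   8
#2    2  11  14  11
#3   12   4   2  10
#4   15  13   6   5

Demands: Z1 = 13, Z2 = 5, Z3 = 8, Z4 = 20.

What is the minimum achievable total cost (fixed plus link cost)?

192

Open {#1, #3, #4}: assign each demand point to its cheapest open site.
  Z1→#1 13×2=26, Z2→#3 5×4=20, Z3→#1 8×2=16, Z4→#4 20×5=100
  link cost 162, fixed 30 → total 192.
Compare {#2, #3, #4}: link cost 162 + fixed 31 = 193.
Compare {#1, #4}: link cost 182 + fixed 19 = 201.
Compare {#1, #2, #3, #4}: link cost 162 + fixed 41 = 203.
All other subsets cost ≥ 193. Minimum total cost: 192.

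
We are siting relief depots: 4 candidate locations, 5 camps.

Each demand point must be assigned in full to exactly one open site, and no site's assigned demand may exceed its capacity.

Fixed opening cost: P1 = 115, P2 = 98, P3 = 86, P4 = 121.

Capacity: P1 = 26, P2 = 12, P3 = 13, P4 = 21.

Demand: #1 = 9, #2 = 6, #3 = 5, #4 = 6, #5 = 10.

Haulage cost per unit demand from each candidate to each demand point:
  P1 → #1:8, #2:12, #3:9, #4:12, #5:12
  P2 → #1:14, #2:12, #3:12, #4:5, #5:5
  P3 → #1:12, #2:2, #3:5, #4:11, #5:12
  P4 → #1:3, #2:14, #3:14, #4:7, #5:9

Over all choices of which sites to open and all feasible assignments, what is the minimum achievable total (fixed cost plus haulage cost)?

461

Open {P2, P3, P4}; cheapest assignment that respects the capacities:
  P2 (cap 12, load 10): #5 — cost 10×5 = 50
  P3 (cap 13, load 11): #2, #3 — cost 6×2 + 5×5 = 37
  P4 (cap 21, load 15): #1, #4 — cost 9×3 + 6×7 = 69
  Shipping 156, fixed 305 → total 461.
  Any other capacity-feasible assignment to {P2, P3, P4} ships for at least 156.
Compare {P1, P3}: its best feasible assignment gives total 502.
Compare {P1, P2}: its best feasible assignment gives total 524.
Every other set of open sites that can feasibly serve all demand totals ≥ 502 even under its best assignment. Minimum: 461.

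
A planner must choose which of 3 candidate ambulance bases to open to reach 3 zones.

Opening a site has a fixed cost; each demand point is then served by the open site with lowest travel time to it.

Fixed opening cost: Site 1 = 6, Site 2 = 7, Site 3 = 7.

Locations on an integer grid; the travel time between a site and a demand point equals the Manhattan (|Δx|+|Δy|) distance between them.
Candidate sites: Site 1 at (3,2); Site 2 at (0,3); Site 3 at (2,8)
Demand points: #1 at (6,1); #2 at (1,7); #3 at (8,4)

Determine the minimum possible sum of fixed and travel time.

Open {Site 1}: assign each demand point to its cheapest open site.
  #1→Site 1 4, #2→Site 1 7, #3→Site 1 7
  travel time 18, fixed 6 → total 24.
Compare {Site 1, Site 3}: travel time 13 + fixed 13 = 26.
Compare {Site 2}: travel time 22 + fixed 7 = 29.
Compare {Site 1, Site 2}: travel time 16 + fixed 13 = 29.
All other subsets cost ≥ 26. Minimum total cost: 24.

24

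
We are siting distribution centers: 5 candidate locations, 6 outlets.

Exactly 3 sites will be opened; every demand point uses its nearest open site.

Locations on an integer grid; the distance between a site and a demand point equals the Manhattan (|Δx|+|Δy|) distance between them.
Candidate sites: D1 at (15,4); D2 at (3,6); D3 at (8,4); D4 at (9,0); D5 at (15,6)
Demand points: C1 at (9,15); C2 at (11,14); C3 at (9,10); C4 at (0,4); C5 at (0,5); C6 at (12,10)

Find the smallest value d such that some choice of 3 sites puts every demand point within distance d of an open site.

Open {D1, D3, D5}.
  Farthest demand point is C1 at distance 12 (to D3); all others are ≤ 12.
With {D2, D3, D5} the worst case is 12.
With {D3, D4, D5} the worst case is 12.
No size-3 selection achieves below 12.

12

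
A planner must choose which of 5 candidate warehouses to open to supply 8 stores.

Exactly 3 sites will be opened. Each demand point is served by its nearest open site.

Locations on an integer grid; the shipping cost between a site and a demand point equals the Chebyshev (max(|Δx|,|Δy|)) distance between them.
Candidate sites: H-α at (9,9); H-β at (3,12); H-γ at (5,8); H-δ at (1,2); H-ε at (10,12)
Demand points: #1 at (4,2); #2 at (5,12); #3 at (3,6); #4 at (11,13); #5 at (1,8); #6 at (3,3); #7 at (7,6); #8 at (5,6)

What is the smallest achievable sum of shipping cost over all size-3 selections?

Open {H-γ, H-δ, H-ε}.
  #1→H-δ 3, #2→H-γ 4, #3→H-γ 2, #4→H-ε 1, #5→H-γ 4, #6→H-δ 2, #7→H-γ 2, #8→H-γ 2  ⇒ total 20.
Compare {H-α, H-γ, H-δ}: total 23.
Compare {H-β, H-γ, H-δ}: total 23.
No size-3 selection does better; minimum is 20.

20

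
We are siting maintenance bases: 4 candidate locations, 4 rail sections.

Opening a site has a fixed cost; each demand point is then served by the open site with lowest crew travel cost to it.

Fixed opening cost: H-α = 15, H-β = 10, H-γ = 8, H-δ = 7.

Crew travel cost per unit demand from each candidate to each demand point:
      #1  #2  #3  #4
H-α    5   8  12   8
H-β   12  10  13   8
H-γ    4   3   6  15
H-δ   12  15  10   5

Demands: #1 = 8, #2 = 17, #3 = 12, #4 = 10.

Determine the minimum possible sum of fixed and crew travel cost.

Open {H-γ, H-δ}: assign each demand point to its cheapest open site.
  #1→H-γ 8×4=32, #2→H-γ 17×3=51, #3→H-γ 12×6=72, #4→H-δ 10×5=50
  crew travel cost 205, fixed 15 → total 220.
Compare {H-β, H-γ, H-δ}: crew travel cost 205 + fixed 25 = 230.
Compare {H-α, H-γ, H-δ}: crew travel cost 205 + fixed 30 = 235.
Compare {H-α, H-β, H-γ, H-δ}: crew travel cost 205 + fixed 40 = 245.
All other subsets cost ≥ 230. Minimum total cost: 220.

220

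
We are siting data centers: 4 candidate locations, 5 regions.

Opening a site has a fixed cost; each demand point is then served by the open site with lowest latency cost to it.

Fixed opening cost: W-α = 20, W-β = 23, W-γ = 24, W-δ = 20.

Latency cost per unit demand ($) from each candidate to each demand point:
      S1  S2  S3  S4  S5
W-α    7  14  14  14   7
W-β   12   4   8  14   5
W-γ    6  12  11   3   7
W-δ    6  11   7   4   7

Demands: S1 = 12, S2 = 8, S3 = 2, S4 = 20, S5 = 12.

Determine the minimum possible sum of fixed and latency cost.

Open {W-β, W-γ}: assign each demand point to its cheapest open site.
  S1→W-γ 12×6=72, S2→W-β 8×4=32, S3→W-β 2×8=16, S4→W-γ 20×3=60, S5→W-β 12×5=60
  latency cost 240, fixed 47 → total 287.
Compare {W-β, W-δ}: latency cost 258 + fixed 43 = 301.
Compare {W-β, W-γ, W-δ}: latency cost 238 + fixed 67 = 305.
Compare {W-α, W-β, W-γ}: latency cost 240 + fixed 67 = 307.
All other subsets cost ≥ 301. Minimum total cost: 287.

287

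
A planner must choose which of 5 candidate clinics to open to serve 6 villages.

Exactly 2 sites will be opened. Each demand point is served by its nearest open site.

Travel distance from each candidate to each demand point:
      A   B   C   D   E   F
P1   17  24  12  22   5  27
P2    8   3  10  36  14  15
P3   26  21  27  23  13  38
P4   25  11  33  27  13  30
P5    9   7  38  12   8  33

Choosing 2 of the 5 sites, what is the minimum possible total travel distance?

Open {P2, P5}.
  A→P2 8, B→P2 3, C→P2 10, D→P5 12, E→P5 8, F→P2 15  ⇒ total 56.
Compare {P1, P2}: total 63.
Compare {P1, P5}: total 72.
No size-2 selection does better; minimum is 56.

56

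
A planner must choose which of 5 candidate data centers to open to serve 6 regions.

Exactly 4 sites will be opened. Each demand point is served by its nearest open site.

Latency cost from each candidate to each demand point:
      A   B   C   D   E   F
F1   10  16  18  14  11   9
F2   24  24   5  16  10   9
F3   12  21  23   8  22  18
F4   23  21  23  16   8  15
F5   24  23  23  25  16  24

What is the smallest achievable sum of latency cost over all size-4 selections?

Open {F1, F2, F3, F4}.
  A→F1 10, B→F1 16, C→F2 5, D→F3 8, E→F4 8, F→F1 9  ⇒ total 56.
Compare {F1, F2, F3, F5}: total 58.
Compare {F1, F2, F4, F5}: total 62.
No size-4 selection does better; minimum is 56.

56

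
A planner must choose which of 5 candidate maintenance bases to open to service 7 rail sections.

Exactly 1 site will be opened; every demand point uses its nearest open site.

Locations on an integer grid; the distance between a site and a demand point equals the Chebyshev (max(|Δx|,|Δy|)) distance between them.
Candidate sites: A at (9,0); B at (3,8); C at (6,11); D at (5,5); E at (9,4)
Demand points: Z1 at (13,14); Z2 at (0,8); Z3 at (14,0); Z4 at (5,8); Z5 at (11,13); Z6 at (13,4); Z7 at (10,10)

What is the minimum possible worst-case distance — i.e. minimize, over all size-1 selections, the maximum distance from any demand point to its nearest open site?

9

Open {D}.
  Farthest demand point is Z1 at distance 9 (to D); all others are ≤ 9.
With {E} the worst case is 10.
With {B} the worst case is 11.
No size-1 selection achieves below 9.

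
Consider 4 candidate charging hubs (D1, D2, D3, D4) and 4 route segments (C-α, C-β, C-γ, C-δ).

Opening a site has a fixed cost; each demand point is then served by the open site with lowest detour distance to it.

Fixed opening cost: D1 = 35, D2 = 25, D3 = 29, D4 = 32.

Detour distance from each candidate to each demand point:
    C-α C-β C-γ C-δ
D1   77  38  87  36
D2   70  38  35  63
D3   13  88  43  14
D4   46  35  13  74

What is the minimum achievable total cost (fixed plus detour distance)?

136

Open {D3, D4}: assign each demand point to its cheapest open site.
  C-α→D3 13, C-β→D4 35, C-γ→D4 13, C-δ→D3 14
  detour distance 75, fixed 61 → total 136.
Compare {D2, D3}: detour distance 100 + fixed 54 = 154.
Compare {D2, D3, D4}: detour distance 75 + fixed 86 = 161.
Compare {D1, D3, D4}: detour distance 75 + fixed 96 = 171.
All other subsets cost ≥ 154. Minimum total cost: 136.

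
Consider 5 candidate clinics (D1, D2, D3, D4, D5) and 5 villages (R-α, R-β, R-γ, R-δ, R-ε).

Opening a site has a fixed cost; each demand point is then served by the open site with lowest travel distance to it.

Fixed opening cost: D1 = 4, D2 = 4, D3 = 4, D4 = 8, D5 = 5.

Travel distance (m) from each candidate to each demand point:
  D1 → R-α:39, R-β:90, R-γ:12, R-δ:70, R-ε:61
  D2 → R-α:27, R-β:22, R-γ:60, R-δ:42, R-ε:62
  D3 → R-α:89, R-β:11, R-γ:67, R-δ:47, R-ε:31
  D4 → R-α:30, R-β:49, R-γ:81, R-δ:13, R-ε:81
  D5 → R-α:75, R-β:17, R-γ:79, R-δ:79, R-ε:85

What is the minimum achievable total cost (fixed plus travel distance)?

113

Open {D1, D3, D4}: assign each demand point to its cheapest open site.
  R-α→D4 30, R-β→D3 11, R-γ→D1 12, R-δ→D4 13, R-ε→D3 31
  travel distance 97, fixed 16 → total 113.
Compare {D1, D2, D3, D4}: travel distance 94 + fixed 20 = 114.
Compare {D1, D3, D4, D5}: travel distance 97 + fixed 21 = 118.
Compare {D1, D2, D3, D4, D5}: travel distance 94 + fixed 25 = 119.
All other subsets cost ≥ 114. Minimum total cost: 113.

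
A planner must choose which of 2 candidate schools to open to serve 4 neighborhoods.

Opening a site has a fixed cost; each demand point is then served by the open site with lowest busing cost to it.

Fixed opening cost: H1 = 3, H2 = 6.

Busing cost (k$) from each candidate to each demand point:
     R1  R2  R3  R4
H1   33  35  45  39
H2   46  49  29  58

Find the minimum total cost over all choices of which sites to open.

Open {H1, H2}: assign each demand point to its cheapest open site.
  R1→H1 33, R2→H1 35, R3→H2 29, R4→H1 39
  busing cost 136, fixed 9 → total 145.
Compare {H1}: busing cost 152 + fixed 3 = 155.
Compare {H2}: busing cost 182 + fixed 6 = 188.

145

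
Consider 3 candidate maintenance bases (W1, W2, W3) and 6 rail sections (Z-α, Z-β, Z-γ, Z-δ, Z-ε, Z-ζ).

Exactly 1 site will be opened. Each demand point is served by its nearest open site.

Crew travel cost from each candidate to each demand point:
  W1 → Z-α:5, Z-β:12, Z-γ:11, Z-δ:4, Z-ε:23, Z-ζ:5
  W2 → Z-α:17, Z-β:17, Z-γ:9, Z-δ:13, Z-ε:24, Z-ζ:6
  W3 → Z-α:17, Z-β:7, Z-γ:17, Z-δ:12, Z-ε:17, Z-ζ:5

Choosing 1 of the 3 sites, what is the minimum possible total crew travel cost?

60

Open {W1}.
  Z-α→W1 5, Z-β→W1 12, Z-γ→W1 11, Z-δ→W1 4, Z-ε→W1 23, Z-ζ→W1 5  ⇒ total 60.
Compare {W3}: total 75.
Compare {W2}: total 86.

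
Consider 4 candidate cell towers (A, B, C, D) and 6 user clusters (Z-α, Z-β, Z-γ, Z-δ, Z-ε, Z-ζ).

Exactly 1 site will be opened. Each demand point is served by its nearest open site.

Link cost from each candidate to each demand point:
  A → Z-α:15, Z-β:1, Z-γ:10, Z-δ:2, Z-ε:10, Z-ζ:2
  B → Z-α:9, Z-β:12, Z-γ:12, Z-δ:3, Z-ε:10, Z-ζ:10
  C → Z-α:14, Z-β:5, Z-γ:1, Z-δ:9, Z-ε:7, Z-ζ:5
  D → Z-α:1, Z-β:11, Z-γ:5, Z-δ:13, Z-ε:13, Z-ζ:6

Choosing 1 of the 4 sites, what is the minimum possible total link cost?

Open {A}.
  Z-α→A 15, Z-β→A 1, Z-γ→A 10, Z-δ→A 2, Z-ε→A 10, Z-ζ→A 2  ⇒ total 40.
Compare {C}: total 41.
Compare {D}: total 49.
No size-1 selection does better; minimum is 40.

40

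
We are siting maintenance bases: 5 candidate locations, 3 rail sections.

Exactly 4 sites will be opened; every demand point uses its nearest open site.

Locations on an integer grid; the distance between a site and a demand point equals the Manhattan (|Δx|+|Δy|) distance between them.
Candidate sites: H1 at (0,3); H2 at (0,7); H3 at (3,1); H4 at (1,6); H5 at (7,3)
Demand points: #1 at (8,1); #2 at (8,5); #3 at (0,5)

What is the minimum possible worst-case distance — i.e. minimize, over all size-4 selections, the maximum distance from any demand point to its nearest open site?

Open {H1, H2, H3, H5}.
  Farthest demand point is #1 at distance 3 (to H5); all others are ≤ 3.
With {H1, H2, H4, H5} the worst case is 3.
With {H1, H3, H4, H5} the worst case is 3.
No size-4 selection achieves below 3.

3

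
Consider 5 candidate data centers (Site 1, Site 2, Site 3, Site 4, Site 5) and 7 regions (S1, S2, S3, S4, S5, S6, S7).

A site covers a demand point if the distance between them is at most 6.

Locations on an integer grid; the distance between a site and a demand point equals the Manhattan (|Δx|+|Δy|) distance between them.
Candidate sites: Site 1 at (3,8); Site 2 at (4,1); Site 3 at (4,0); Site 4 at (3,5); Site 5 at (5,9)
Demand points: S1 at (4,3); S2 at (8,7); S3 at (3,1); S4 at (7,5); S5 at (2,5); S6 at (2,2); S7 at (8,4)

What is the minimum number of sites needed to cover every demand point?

Coverage sets (demand points within 6 of each site):
  Site 1: {S1, S2, S5}
  Site 2: {S1, S3, S5, S6}
  Site 3: {S1, S3, S6}
  Site 4: {S1, S3, S4, S5, S6, S7}
  Site 5: {S2, S4}
No single site covers all 7 demand points.
But {Site 1, Site 4} covers everything, so the minimum is 2.

2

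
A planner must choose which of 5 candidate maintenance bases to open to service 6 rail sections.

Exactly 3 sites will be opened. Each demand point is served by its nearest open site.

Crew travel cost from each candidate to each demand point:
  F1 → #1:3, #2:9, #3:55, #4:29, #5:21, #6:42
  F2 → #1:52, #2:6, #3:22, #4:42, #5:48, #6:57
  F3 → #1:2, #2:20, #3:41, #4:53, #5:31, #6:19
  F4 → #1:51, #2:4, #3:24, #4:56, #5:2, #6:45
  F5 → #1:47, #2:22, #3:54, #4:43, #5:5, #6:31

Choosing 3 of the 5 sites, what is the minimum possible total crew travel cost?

Open {F1, F3, F4}.
  #1→F3 2, #2→F4 4, #3→F4 24, #4→F1 29, #5→F4 2, #6→F3 19  ⇒ total 80.
Compare {F2, F3, F4}: total 91.
Compare {F1, F4, F5}: total 93.
No size-3 selection does better; minimum is 80.

80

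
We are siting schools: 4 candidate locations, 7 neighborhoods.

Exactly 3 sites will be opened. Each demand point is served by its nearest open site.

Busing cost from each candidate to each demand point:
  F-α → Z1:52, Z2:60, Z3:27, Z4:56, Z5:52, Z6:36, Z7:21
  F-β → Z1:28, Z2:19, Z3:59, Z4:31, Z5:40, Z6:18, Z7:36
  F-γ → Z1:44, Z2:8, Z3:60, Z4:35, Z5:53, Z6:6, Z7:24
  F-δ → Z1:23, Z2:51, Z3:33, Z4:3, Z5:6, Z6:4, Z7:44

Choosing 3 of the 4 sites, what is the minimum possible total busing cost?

92

Open {F-α, F-γ, F-δ}.
  Z1→F-δ 23, Z2→F-γ 8, Z3→F-α 27, Z4→F-δ 3, Z5→F-δ 6, Z6→F-δ 4, Z7→F-α 21  ⇒ total 92.
Compare {F-β, F-γ, F-δ}: total 101.
Compare {F-α, F-β, F-δ}: total 103.
No size-3 selection does better; minimum is 92.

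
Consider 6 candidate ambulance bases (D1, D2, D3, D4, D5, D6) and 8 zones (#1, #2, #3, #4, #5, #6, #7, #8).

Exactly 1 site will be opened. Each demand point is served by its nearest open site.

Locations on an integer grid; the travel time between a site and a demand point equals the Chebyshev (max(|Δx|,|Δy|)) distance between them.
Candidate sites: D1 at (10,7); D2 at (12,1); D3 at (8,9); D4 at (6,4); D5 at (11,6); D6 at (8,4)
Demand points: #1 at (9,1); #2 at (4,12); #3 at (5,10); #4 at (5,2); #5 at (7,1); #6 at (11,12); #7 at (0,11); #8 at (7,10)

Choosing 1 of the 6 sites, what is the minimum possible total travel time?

Open {D3}.
  #1→D3 8, #2→D3 4, #3→D3 3, #4→D3 7, #5→D3 8, #6→D3 3, #7→D3 8, #8→D3 1  ⇒ total 42.
Compare {D4}: total 43.
Compare {D6}: total 45.
No size-1 selection does better; minimum is 42.

42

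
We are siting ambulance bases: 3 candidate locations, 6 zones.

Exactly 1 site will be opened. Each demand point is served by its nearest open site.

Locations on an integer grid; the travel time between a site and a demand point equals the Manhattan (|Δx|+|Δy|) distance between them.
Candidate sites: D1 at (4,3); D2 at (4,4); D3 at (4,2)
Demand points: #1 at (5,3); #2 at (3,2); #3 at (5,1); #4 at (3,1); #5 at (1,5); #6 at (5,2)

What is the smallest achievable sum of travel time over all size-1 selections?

14

Open {D3}.
  #1→D3 2, #2→D3 1, #3→D3 2, #4→D3 2, #5→D3 6, #6→D3 1  ⇒ total 14.
Compare {D1}: total 16.
Compare {D2}: total 20.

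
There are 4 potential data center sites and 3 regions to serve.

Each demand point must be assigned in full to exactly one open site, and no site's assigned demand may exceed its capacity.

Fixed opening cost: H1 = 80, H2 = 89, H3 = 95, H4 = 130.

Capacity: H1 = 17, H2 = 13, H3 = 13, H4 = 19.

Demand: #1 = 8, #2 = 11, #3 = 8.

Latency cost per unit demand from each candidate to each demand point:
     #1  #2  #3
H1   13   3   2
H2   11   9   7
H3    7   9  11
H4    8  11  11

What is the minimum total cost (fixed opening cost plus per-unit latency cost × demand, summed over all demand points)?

388

Open {H1, H2}; cheapest assignment that respects the capacities:
  H1 (cap 17, load 16): #1, #3 — cost 8×13 + 8×2 = 120
  H2 (cap 13, load 11): #2 — cost 11×9 = 99
  Shipping 219, fixed 169 → total 388.
  Any other capacity-feasible assignment to {H1, H2} ships for at least 219.
Compare {H1, H3}: its best feasible assignment gives total 394.
Compare {H1, H4}: its best feasible assignment gives total 395.
Every other set of open sites that can feasibly serve all demand totals ≥ 394 even under its best assignment. Minimum: 388.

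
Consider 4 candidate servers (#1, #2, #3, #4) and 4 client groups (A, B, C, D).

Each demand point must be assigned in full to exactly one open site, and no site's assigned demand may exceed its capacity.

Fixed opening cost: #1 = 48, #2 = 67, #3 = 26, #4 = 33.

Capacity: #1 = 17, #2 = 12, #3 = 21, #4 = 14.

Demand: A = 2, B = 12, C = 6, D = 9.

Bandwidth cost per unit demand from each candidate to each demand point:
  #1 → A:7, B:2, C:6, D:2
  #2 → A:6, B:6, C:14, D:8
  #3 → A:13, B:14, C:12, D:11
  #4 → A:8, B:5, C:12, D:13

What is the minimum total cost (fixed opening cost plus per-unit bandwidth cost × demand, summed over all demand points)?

209

Open {#1, #4}; cheapest assignment that respects the capacities:
  #1 (cap 17, load 17): A, C, D — cost 2×7 + 6×6 + 9×2 = 68
  #4 (cap 14, load 12): B — cost 12×5 = 60
  Shipping 128, fixed 81 → total 209.
  Any other capacity-feasible assignment to {#1, #4} ships for at least 128.
Compare {#1, #3, #4}: its best feasible assignment gives total 235.
Compare {#1, #2}: its best feasible assignment gives total 255.
Every other set of open sites that can feasibly serve all demand totals ≥ 235 even under its best assignment. Minimum: 209.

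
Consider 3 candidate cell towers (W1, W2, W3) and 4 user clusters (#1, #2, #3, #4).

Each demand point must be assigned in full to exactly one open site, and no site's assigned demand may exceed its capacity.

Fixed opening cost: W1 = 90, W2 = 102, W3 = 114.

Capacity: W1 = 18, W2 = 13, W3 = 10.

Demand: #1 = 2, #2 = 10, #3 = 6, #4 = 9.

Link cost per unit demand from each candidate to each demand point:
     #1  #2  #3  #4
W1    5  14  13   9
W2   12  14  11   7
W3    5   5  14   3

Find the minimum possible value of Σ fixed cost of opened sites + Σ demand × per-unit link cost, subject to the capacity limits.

423

Open {W1, W3}; cheapest assignment that respects the capacities:
  W1 (cap 18, load 17): #1, #3, #4 — cost 2×5 + 6×13 + 9×9 = 169
  W3 (cap 10, load 10): #2 — cost 10×5 = 50
  Shipping 219, fixed 204 → total 423.
  Any other capacity-feasible assignment to {W1, W3} ships for at least 219.
Compare {W1, W2}: its best feasible assignment gives total 483.
Compare {W1, W2, W3}: its best feasible assignment gives total 507.
Every other set of open sites that can feasibly serve all demand totals ≥ 483 even under its best assignment. Minimum: 423.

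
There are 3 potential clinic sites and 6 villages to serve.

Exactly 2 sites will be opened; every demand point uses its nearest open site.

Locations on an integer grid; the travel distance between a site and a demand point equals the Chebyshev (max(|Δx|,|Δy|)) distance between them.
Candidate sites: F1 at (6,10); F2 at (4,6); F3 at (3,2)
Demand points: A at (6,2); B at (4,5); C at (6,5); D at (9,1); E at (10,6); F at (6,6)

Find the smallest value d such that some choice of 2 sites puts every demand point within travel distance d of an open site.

Open {F1, F2}.
  Farthest demand point is D at travel distance 5 (to F2); all others are ≤ 5.
With {F1, F3} the worst case is 6.
With {F2, F3} the worst case is 6.
No size-2 selection achieves below 5.

5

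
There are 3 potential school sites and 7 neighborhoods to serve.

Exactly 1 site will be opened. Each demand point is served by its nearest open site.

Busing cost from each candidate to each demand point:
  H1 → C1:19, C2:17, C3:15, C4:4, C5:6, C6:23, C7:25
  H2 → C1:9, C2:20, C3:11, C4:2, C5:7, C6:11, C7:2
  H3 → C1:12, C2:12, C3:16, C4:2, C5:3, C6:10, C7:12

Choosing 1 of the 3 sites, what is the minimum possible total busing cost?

Open {H2}.
  C1→H2 9, C2→H2 20, C3→H2 11, C4→H2 2, C5→H2 7, C6→H2 11, C7→H2 2  ⇒ total 62.
Compare {H3}: total 67.
Compare {H1}: total 109.

62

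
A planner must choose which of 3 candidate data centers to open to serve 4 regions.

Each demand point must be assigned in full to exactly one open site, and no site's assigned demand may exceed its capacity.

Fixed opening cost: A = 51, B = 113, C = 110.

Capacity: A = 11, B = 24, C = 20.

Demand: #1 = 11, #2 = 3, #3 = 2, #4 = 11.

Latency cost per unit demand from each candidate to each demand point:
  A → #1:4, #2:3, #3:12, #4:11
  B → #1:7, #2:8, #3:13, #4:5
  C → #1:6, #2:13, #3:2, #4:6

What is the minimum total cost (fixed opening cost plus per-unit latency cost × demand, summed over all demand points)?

Open {A, B}; cheapest assignment that respects the capacities:
  A (cap 11, load 11): #1 — cost 11×4 = 44
  B (cap 24, load 16): #2, #3, #4 — cost 3×8 + 2×13 + 11×5 = 105
  Shipping 149, fixed 164 → total 313.
  Any other capacity-feasible assignment to {A, B} ships for at least 149.
Compare {A, C}: its best feasible assignment gives total 314.
Compare {B, C}: its best feasible assignment gives total 372.
Every other set of open sites that can feasibly serve all demand totals ≥ 314 even under its best assignment. Minimum: 313.

313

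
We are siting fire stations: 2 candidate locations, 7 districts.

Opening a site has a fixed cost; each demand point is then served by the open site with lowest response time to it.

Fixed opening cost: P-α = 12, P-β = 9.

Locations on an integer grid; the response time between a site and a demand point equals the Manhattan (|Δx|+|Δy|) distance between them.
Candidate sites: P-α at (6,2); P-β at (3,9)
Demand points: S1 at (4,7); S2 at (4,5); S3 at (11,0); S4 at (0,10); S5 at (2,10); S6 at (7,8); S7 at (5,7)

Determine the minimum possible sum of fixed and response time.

Open {P-β}: assign each demand point to its cheapest open site.
  S1→P-β 3, S2→P-β 5, S3→P-β 17, S4→P-β 4, S5→P-β 2, S6→P-β 5, S7→P-β 4
  response time 40, fixed 9 → total 49.
Compare {P-α, P-β}: response time 30 + fixed 21 = 51.
Compare {P-α}: response time 58 + fixed 12 = 70.

49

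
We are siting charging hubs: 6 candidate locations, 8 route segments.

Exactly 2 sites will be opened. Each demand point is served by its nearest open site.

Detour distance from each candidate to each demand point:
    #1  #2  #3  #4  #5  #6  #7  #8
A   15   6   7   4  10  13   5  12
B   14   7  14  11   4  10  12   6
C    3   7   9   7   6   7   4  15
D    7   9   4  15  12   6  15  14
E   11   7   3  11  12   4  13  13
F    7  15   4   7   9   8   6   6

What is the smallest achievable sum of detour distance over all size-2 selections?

Open {C, F}.
  #1→C 3, #2→C 7, #3→F 4, #4→C 7, #5→C 6, #6→C 7, #7→C 4, #8→F 6  ⇒ total 44.
Compare {B, C}: total 47.
Compare {C, E}: total 47.
No size-2 selection does better; minimum is 44.

44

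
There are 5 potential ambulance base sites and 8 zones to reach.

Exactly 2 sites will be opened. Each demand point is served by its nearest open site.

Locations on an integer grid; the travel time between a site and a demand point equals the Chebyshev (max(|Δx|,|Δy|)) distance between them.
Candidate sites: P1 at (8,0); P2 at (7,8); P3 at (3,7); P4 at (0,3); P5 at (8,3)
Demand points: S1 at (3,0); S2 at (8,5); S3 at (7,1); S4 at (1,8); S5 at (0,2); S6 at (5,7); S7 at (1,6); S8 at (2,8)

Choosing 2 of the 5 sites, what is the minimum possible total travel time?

21

Open {P3, P5}.
  S1→P5 5, S2→P5 2, S3→P5 2, S4→P3 2, S5→P3 5, S6→P3 2, S7→P3 2, S8→P3 1  ⇒ total 21.
Compare {P3, P4}: total 22.
Compare {P1, P3}: total 23.
No size-2 selection does better; minimum is 21.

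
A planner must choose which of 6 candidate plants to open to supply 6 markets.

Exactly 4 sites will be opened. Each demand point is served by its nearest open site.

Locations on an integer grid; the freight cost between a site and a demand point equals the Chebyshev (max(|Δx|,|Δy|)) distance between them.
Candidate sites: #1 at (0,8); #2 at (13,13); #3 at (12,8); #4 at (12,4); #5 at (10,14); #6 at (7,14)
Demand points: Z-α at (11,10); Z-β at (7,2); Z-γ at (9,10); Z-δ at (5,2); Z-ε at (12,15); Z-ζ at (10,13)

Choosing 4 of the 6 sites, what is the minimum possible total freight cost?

Open {#1, #3, #4, #5}.
  Z-α→#3 2, Z-β→#4 5, Z-γ→#3 3, Z-δ→#1 6, Z-ε→#5 2, Z-ζ→#5 1  ⇒ total 19.
Compare {#1, #2, #3, #5}: total 20.
Compare {#1, #3, #5, #6}: total 20.
No size-4 selection does better; minimum is 19.

19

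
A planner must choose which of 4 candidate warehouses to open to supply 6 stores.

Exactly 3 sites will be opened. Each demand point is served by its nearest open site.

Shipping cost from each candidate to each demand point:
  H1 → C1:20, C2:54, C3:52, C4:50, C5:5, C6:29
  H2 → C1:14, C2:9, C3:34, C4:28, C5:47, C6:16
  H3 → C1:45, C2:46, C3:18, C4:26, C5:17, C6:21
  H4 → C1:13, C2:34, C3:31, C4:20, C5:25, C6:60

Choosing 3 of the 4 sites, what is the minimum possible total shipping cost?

Open {H1, H2, H3}.
  C1→H2 14, C2→H2 9, C3→H3 18, C4→H3 26, C5→H1 5, C6→H2 16  ⇒ total 88.
Compare {H2, H3, H4}: total 93.
Compare {H1, H2, H4}: total 94.
No size-3 selection does better; minimum is 88.

88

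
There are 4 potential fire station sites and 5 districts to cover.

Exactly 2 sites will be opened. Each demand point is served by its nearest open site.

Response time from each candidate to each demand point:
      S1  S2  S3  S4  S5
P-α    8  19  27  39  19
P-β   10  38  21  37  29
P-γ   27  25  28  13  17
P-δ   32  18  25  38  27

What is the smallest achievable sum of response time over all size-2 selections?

Open {P-α, P-γ}.
  S1→P-α 8, S2→P-α 19, S3→P-α 27, S4→P-γ 13, S5→P-γ 17  ⇒ total 84.
Compare {P-β, P-γ}: total 86.
Compare {P-γ, P-δ}: total 100.
No size-2 selection does better; minimum is 84.

84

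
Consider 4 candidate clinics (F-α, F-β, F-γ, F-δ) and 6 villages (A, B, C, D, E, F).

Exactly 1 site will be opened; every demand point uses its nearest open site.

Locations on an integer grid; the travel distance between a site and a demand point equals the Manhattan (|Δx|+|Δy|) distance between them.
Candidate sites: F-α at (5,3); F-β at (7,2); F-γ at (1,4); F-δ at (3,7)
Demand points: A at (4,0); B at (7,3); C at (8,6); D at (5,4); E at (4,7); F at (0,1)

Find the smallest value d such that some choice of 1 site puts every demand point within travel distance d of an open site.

Open {F-α}.
  Farthest demand point is F at travel distance 7 (to F-α); all others are ≤ 7.
With {F-β} the worst case is 8.
With {F-γ} the worst case is 9.
No size-1 selection achieves below 7.

7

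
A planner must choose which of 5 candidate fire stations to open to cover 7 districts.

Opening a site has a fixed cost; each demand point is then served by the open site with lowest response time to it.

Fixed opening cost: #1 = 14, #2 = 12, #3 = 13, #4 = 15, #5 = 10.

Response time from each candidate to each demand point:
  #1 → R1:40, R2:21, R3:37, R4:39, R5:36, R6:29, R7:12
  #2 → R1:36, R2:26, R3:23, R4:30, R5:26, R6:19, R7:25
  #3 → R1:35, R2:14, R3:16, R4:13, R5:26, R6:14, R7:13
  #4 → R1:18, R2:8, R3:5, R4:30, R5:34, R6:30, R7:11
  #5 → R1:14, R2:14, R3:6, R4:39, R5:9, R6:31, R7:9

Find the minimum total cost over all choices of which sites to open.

Open {#3, #5}: assign each demand point to its cheapest open site.
  R1→#5 14, R2→#3 14, R3→#5 6, R4→#3 13, R5→#5 9, R6→#3 14, R7→#5 9
  response time 79, fixed 23 → total 102.
Compare {#3, #4, #5}: response time 72 + fixed 38 = 110.
Compare {#2, #3, #5}: response time 79 + fixed 35 = 114.
Compare {#1, #3, #5}: response time 79 + fixed 37 = 116.
All other subsets cost ≥ 110. Minimum total cost: 102.

102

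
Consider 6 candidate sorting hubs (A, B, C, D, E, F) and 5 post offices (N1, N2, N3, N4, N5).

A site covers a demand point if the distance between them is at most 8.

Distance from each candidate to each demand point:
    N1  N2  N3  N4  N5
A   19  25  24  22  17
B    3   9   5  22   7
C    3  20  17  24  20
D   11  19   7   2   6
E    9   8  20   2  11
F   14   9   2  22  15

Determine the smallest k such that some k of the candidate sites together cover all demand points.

Coverage sets (demand points within 8 of each site):
  A: {}
  B: {N1, N3, N5}
  C: {N1}
  D: {N3, N4, N5}
  E: {N2, N4}
  F: {N3}
No single site covers all 5 demand points.
But {B, E} covers everything, so the minimum is 2.

2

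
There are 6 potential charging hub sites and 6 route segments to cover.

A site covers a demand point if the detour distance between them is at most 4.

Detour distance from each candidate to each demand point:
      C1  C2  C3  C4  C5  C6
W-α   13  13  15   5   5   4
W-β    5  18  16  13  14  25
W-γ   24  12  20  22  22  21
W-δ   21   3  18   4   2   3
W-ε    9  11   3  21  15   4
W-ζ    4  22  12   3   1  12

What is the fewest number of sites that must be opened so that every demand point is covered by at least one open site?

Coverage sets (demand points within 4 of each site):
  W-α: {C6}
  W-β: {}
  W-γ: {}
  W-δ: {C2, C4, C5, C6}
  W-ε: {C3, C6}
  W-ζ: {C1, C4, C5}
No 2 sites suffice: every size-2 union leaves at least one demand point uncovered.
But {W-δ, W-ε, W-ζ} covers everything, so the minimum is 3.

3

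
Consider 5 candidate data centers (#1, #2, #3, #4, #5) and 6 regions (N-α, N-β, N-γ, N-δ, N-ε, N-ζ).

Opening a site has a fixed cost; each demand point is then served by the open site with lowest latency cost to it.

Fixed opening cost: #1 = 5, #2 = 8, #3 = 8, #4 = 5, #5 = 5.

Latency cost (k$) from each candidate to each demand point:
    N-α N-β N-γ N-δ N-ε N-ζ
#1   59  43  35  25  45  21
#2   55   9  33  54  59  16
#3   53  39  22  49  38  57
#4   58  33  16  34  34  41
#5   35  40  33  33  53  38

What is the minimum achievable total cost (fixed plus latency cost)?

Open {#1, #2, #4, #5}: assign each demand point to its cheapest open site.
  N-α→#5 35, N-β→#2 9, N-γ→#4 16, N-δ→#1 25, N-ε→#4 34, N-ζ→#2 16
  latency cost 135, fixed 23 → total 158.
Compare {#2, #4, #5}: latency cost 143 + fixed 18 = 161.
Compare {#1, #2, #3, #4, #5}: latency cost 135 + fixed 31 = 166.
Compare {#2, #3, #4, #5}: latency cost 143 + fixed 26 = 169.
All other subsets cost ≥ 161. Minimum total cost: 158.

158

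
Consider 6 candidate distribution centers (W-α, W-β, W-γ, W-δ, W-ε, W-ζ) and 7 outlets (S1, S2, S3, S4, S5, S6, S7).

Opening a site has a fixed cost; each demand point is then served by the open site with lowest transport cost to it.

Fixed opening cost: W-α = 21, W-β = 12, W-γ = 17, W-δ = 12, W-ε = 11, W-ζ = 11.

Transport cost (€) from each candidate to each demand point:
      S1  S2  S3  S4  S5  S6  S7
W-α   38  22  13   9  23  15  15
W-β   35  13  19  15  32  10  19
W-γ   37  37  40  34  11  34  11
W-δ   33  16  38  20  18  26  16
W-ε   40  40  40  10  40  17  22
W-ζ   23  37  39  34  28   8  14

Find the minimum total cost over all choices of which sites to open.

Open {W-β, W-γ, W-ζ}: assign each demand point to its cheapest open site.
  S1→W-ζ 23, S2→W-β 13, S3→W-β 19, S4→W-β 15, S5→W-γ 11, S6→W-ζ 8, S7→W-γ 11
  transport cost 100, fixed 40 → total 140.
Compare {W-β, W-γ}: transport cost 114 + fixed 29 = 143.
Compare {W-β, W-ζ}: transport cost 120 + fixed 23 = 143.
Compare {W-α, W-ζ}: transport cost 112 + fixed 32 = 144.
All other subsets cost ≥ 143. Minimum total cost: 140.

140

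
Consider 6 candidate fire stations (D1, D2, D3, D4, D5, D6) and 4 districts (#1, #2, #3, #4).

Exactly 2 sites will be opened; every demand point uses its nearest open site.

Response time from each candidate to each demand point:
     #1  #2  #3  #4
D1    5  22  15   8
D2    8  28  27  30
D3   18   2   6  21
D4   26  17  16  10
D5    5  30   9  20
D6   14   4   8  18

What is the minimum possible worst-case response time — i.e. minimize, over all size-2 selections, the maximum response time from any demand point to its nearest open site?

Open {D1, D3}.
  Farthest demand point is #4 at response time 8 (to D1); all others are ≤ 8.
With {D1, D6} the worst case is 8.
With {D4, D6} the worst case is 14.
No size-2 selection achieves below 8.

8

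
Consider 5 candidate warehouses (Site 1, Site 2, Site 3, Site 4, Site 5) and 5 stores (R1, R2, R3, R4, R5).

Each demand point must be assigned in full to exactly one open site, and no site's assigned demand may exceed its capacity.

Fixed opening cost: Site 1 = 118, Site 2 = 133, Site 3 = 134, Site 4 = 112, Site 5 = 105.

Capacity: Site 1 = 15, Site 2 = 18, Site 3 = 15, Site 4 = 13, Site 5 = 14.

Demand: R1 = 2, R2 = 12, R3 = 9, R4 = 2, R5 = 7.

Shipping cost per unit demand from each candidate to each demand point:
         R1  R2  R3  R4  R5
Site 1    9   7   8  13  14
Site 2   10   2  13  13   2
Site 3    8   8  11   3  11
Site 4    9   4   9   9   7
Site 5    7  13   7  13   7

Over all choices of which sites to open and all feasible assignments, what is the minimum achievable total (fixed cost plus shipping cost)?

Open {Site 1, Site 2}; cheapest assignment that respects the capacities:
  Site 1 (cap 15, load 14): R1, R2 — cost 2×9 + 12×7 = 102
  Site 2 (cap 18, load 18): R3, R4, R5 — cost 9×13 + 2×13 + 7×2 = 157
  Shipping 259, fixed 251 → total 510.
  Any other capacity-feasible assignment to {Site 1, Site 2} ships for at least 259.
Compare {Site 2, Site 4, Site 5}: its best feasible assignment gives total 515.
Compare {Site 2, Site 3}: its best feasible assignment gives total 520.
Every other set of open sites that can feasibly serve all demand totals ≥ 515 even under its best assignment. Minimum: 510.

510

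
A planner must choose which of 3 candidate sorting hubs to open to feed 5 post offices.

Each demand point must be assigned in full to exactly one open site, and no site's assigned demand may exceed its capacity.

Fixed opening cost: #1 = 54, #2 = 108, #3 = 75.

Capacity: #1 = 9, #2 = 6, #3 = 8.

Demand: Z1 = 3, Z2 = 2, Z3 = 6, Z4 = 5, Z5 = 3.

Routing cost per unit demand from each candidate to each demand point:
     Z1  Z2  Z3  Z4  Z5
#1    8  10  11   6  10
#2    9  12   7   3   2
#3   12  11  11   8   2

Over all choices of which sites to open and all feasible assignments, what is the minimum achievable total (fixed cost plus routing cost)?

Open {#1, #2, #3}; cheapest assignment that respects the capacities:
  #1 (cap 9, load 8): Z1, Z4 — cost 3×8 + 5×6 = 54
  #2 (cap 6, load 6): Z3 — cost 6×7 = 42
  #3 (cap 8, load 5): Z2, Z5 — cost 2×11 + 3×2 = 28
  Shipping 124, fixed 237 → total 361.
  Any other capacity-feasible assignment to {#1, #2, #3} ships for at least 124.
Total demand is 19 and no other set of sites has combined capacity ≥ 19, so {#1, #2, #3} is the only feasible choice of open sites. Minimum: 361.

361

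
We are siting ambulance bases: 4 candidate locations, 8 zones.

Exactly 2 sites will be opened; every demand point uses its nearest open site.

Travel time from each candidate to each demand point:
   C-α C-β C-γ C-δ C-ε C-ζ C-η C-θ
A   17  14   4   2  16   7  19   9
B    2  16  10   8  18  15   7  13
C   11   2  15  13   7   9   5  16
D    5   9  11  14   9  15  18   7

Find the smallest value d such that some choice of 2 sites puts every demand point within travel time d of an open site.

11

Open {A, C}.
  Farthest demand point is C-α at travel time 11 (to C); all others are ≤ 11.
With {B, C} the worst case is 13.
With {C, D} the worst case is 13.
No size-2 selection achieves below 11.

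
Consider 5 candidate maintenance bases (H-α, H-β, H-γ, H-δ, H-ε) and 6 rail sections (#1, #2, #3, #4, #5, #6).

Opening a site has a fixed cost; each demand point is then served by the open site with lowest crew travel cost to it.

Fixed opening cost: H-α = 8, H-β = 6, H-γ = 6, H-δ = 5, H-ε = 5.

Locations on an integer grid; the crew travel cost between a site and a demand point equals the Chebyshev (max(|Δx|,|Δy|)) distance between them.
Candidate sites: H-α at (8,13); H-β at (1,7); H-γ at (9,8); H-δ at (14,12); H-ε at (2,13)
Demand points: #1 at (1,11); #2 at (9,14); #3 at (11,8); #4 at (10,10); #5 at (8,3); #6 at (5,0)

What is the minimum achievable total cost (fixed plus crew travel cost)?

36

Open {H-γ, H-ε}: assign each demand point to its cheapest open site.
  #1→H-ε 2, #2→H-γ 6, #3→H-γ 2, #4→H-γ 2, #5→H-γ 5, #6→H-γ 8
  crew travel cost 25, fixed 11 → total 36.
Compare {H-γ}: crew travel cost 31 + fixed 6 = 37.
Compare {H-β, H-γ}: crew travel cost 26 + fixed 12 = 38.
Compare {H-α, H-γ}: crew travel cost 25 + fixed 14 = 39.
All other subsets cost ≥ 37. Minimum total cost: 36.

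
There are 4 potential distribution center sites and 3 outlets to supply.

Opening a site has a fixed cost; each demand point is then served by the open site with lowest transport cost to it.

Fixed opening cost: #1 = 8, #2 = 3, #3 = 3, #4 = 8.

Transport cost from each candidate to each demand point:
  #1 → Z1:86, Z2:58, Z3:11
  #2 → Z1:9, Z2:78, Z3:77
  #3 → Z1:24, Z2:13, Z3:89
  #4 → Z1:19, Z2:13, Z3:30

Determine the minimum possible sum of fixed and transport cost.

47

Open {#1, #2, #3}: assign each demand point to its cheapest open site.
  Z1→#2 9, Z2→#3 13, Z3→#1 11
  transport cost 33, fixed 14 → total 47.
Compare {#1, #2, #4}: transport cost 33 + fixed 19 = 52.
Compare {#1, #2, #3, #4}: transport cost 33 + fixed 22 = 55.
Compare {#1, #3}: transport cost 48 + fixed 11 = 59.
All other subsets cost ≥ 52. Minimum total cost: 47.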